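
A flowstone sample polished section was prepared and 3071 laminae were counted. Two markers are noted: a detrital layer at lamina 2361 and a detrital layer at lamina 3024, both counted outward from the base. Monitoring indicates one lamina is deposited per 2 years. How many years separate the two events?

1326 yr

Separation: 3024 − 2361 = 663 laminae.
Multiplying by 2 years per lamina: 663 × 2 = 1326 years.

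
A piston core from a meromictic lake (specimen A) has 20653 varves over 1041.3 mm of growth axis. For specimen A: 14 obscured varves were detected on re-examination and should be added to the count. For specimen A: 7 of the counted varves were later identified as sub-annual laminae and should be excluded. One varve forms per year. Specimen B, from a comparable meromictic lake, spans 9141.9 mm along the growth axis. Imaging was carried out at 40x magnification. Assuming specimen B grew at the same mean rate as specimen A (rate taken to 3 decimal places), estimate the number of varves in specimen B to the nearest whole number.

Specimen A: adjusted count: 20653 − 7 + 14 = 20660 varves.
A: Extension rate ≈ 1041.3 / 20660 = 0.050 mm/year.
B spans 9141.9 / 0.050 = 182838.00 years ≈ 182838 varves.

182838 varves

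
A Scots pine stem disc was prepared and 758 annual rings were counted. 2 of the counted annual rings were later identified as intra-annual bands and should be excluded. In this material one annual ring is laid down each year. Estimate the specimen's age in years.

756 years

True annual ring count = 758 − 2 = 756.
At one annual ring per year, that is 756 years.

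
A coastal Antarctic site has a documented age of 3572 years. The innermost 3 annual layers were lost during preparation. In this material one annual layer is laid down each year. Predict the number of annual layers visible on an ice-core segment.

One annual layer per year gives 3572 annual layers over 3572 years.
3572 − 3 missed = 3569 annual layers expected in the prepared section.

3569 annual layers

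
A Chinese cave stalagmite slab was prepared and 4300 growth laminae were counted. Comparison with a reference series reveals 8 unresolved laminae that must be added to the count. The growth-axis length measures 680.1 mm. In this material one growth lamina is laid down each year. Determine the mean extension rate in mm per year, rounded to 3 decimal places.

0.158 mm per year

True growth lamina count = 4300 + 8 = 4308.
Extension rate ≈ 680.1 / 4308 = 0.158 mm per year.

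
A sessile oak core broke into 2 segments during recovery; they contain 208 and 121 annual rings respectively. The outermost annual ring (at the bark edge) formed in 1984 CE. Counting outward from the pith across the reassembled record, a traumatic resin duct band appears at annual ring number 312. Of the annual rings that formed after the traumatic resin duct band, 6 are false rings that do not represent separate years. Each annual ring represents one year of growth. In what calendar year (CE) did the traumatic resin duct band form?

Total annual rings = 208 + 121 = 329.
Between annual ring 312 and the bark edge there are 329 − 312 = 17 annual rings.
17 − 6 false = 11 true annual rings after the traumatic resin duct band.
Counting back 11 years from 1984 CE places the traumatic resin duct band in 1984 − 11 = 1973 CE.

1973 CE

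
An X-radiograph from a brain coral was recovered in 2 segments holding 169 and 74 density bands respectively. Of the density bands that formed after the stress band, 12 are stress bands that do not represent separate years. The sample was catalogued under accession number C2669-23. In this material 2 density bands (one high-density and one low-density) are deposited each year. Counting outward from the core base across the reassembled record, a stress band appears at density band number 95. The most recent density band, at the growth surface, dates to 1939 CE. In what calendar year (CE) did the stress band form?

Total density bands = 169 + 74 = 243.
243 − 95 = 148 density bands lie beyond the stress band toward the growth surface.
Removing the 12 false density bands leaves 148 − 12 = 136 true density bands beyond the stress band.
Dividing by 2 density bands per year: 136 / 2 = 68 years.
Counting back 68 years from 1939 CE places the stress band in 1939 − 68 = 1871 CE.

1871 CE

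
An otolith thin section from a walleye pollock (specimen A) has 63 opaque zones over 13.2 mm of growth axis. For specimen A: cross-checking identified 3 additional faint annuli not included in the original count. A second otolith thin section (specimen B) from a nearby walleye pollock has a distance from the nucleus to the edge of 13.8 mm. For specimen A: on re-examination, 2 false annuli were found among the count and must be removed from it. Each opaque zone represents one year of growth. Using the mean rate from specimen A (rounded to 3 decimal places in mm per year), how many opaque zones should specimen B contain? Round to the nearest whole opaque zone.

67 opaque zones

Specimen A: correcting the raw count gives 63 − 2 + 3 = 64 true opaque zones.
A: Mean rate = 13.2 mm / 64 years ≈ 0.206 mm/yr.
Specimen B: 13.8 mm / 0.206 mm per year = 66.99 years ≈ 67 opaque zones.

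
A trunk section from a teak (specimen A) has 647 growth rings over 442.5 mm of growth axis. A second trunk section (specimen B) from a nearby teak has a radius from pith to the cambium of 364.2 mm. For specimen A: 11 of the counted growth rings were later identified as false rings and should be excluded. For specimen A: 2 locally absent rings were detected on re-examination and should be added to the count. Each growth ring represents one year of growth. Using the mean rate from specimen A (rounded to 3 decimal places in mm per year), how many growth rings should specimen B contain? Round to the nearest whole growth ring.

Specimen A: adjusted count: 647 − 11 + 2 = 638 growth rings.
A: Extension rate ≈ 442.5 / 638 = 0.694 mm/year.
B spans 364.2 / 0.694 = 524.78 years ≈ 525 growth rings.

525 growth rings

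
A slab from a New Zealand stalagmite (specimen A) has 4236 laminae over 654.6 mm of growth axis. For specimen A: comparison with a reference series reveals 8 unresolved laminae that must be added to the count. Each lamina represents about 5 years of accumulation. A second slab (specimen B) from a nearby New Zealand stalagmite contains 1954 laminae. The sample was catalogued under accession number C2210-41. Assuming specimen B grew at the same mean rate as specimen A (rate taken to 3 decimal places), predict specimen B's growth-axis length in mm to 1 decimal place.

302.9 mm

Specimen A: after corrections the count is 4236 + 8 = 4244 laminae.
Specimen A: multiplying by 5 years per lamina: 4244 × 5 = 21220 years.
A: Extension rate ≈ 654.6 / 21220 = 0.031 mm/year.
Specimen B: 1954 laminae at 5 years each span 1954 × 5 = 9770 years. B's length ≈ 0.031 × 9770 = 302.9 mm.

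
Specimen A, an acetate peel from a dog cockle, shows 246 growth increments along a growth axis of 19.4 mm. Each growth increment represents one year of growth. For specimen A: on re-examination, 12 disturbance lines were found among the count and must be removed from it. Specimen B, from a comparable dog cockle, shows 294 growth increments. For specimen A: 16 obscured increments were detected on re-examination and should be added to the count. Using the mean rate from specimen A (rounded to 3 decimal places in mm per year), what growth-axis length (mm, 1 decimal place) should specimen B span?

Specimen A: after corrections the count is 246 − 12 + 16 = 250 growth increments.
A: Extension rate ≈ 19.4 / 250 = 0.078 mm/year.
Length of B = 0.078 × 294 = 22.9 mm.

22.9 mm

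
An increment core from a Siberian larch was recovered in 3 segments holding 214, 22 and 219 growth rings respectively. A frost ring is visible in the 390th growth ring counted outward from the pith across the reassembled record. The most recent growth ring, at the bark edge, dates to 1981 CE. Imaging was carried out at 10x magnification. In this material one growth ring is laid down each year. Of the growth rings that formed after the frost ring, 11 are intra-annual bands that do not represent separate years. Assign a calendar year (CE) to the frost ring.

1927 CE

Total growth rings = 214 + 22 + 219 = 455.
Between growth ring 390 and the bark edge there are 455 − 390 = 65 growth rings.
Removing the 11 false growth rings leaves 65 − 11 = 54 true growth rings beyond the frost ring.
1981 − 54 = 1927 CE.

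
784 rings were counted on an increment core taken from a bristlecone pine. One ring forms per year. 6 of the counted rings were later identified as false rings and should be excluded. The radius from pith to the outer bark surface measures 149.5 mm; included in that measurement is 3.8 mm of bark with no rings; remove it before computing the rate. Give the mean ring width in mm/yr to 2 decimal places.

Adjusted count: 784 − 6 = 778 rings.
Net length = 149.5 − 3.8 = 145.7 mm.
Mean rate = 145.7 mm / 778 years ≈ 0.19 mm/yr.

0.19 mm/yr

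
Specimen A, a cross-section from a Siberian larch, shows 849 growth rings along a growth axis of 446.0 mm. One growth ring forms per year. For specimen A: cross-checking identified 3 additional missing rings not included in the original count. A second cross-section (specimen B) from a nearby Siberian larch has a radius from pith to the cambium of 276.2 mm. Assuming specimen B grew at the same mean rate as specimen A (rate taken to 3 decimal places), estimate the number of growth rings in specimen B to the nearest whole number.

528 growth rings

Specimen A: after corrections the count is 849 + 3 = 852 growth rings.
A: Mean rate = 446.0 mm / 852 years ≈ 0.523 mm/yr.
For B, 276.2 / 0.523 = 528.11 years ≈ 528 growth rings.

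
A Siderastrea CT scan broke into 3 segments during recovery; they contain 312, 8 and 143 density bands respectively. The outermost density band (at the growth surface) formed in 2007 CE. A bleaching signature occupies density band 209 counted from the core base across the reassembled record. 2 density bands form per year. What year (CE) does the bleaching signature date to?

1880 CE

Total density bands = 312 + 8 + 143 = 463.
463 − 209 = 254 density bands lie beyond the bleaching signature toward the growth surface.
254 density bands at 2 per year is 254 / 2 = 127 years.
The density band at the growth surface is 2007 CE, so the bleaching signature dates to 2007 − 127 = 1880 CE.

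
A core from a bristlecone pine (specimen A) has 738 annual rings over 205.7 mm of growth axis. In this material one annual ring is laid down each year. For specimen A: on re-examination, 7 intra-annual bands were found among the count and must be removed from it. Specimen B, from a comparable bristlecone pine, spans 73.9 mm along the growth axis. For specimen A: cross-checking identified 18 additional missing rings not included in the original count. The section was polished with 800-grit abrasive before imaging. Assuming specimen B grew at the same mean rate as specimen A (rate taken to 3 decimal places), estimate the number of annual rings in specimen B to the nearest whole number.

269 annual rings

Specimen A: after corrections the count is 738 − 7 + 18 = 749 annual rings.
A: 205.7 mm over 749 years gives 205.7 / 749 ≈ 0.275 mm/year.
For B, 73.9 / 0.275 = 268.73 years ≈ 269 annual rings.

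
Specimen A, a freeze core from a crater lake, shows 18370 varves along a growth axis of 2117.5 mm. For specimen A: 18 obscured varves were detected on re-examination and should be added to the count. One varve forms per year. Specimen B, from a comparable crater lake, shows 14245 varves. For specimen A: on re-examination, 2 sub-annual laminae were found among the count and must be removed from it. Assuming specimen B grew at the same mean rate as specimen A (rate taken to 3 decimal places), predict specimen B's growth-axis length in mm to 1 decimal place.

Specimen A: adjusted count: 18370 − 2 + 18 = 18386 varves.
A: 2117.5 mm over 18386 years gives 2117.5 / 18386 ≈ 0.115 mm/yr.
Length of B = 0.115 × 14245 = 1638.2 mm.

1638.2 mm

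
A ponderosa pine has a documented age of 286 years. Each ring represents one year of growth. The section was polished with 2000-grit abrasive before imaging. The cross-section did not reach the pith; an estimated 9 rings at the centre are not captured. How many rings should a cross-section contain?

277 rings

At one ring per year, 286 years correspond to 286 rings.
Less the 9 uncaptured rings: 286 − 9 = 277.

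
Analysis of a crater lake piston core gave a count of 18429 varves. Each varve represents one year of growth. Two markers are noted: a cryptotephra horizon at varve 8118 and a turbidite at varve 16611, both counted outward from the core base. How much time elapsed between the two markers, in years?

8493 years

Separation: 16611 − 8118 = 8493 varves.
At one varve per year, 8493 years elapsed between them.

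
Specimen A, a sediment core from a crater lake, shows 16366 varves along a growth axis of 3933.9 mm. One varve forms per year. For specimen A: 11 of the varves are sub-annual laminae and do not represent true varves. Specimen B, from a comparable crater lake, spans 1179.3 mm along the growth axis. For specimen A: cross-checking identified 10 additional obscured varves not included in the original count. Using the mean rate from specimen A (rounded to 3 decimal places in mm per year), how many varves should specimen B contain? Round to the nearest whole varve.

Specimen A: correcting the raw count gives 16366 − 11 + 10 = 16365 true varves.
A: Mean rate = 3933.9 mm / 16365 years ≈ 0.240 mm per year.
Specimen B: 1179.3 mm / 0.240 mm per year = 4913.75 years ≈ 4914 varves.

4914 varves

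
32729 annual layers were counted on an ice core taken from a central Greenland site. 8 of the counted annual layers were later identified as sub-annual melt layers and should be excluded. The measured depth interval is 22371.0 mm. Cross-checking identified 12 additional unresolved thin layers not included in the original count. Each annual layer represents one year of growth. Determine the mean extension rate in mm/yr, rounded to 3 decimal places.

0.683 mm/yr

Adjusted count: 32729 − 8 + 12 = 32733 annual layers.
Extension rate ≈ 22371.0 / 32733 = 0.683 mm/yr.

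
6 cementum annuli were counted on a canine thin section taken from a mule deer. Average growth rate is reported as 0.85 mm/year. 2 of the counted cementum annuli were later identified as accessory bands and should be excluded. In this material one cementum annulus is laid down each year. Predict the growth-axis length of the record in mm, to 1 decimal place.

3.4 mm

Correcting the raw count gives 6 − 2 = 4 true cementum annuli.
Length ≈ 0.85 × 4 = 3.4 mm.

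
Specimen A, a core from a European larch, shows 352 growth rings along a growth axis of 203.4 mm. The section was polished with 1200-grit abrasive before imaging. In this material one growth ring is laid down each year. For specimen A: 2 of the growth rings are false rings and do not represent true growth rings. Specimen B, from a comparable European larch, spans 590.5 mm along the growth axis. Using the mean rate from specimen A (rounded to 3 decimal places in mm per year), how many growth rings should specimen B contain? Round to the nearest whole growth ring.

1016 growth rings

Specimen A: after corrections the count is 352 − 2 = 350 growth rings.
A: 203.4 mm over 350 years gives 203.4 / 350 ≈ 0.581 mm per year.
Specimen B: 590.5 mm / 0.581 mm per year = 1016.35 years ≈ 1016 growth rings.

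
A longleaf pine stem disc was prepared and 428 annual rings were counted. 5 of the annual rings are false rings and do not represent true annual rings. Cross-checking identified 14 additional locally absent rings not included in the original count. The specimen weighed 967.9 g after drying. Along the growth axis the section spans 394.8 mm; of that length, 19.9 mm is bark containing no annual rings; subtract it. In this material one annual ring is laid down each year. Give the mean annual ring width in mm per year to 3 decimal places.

0.858 mm per year

Correcting the raw count gives 428 − 5 + 14 = 437 true annual rings.
Net length = 394.8 − 19.9 = 374.9 mm.
374.9 mm over 437 years gives 374.9 / 437 ≈ 0.858 mm per year.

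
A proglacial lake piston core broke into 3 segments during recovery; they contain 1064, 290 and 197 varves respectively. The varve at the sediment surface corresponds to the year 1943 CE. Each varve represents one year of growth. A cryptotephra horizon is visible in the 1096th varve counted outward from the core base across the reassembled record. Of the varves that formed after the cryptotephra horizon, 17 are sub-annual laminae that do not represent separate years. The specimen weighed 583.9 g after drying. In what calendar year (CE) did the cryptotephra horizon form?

1505 CE

Total varves = 1064 + 290 + 197 = 1551.
1551 − 1096 = 455 varves lie beyond the cryptotephra horizon toward the sediment surface.
Excluding 17 false varves: 455 − 17 = 438.
Counting back 438 years from 1943 CE places the cryptotephra horizon in 1943 − 438 = 1505 CE.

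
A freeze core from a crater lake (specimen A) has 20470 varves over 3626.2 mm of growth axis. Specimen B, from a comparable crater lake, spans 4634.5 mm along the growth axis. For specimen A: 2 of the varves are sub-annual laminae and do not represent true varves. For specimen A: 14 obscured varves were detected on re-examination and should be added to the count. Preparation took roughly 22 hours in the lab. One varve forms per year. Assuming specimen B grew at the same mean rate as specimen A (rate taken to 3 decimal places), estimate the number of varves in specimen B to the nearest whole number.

Specimen A: adjusted count: 20470 − 2 + 14 = 20482 varves.
A: Extension rate ≈ 3626.2 / 20482 = 0.177 mm/yr.
B spans 4634.5 / 0.177 = 26183.62 years ≈ 26184 varves.

26184 varves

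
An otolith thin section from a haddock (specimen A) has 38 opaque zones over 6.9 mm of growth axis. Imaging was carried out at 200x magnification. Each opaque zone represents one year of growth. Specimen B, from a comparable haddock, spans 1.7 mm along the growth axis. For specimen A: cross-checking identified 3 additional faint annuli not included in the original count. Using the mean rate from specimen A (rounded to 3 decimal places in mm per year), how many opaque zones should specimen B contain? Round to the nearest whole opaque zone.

Specimen A: after corrections the count is 38 + 3 = 41 opaque zones.
A: Extension rate ≈ 6.9 / 41 = 0.168 mm/year.
Specimen B: 1.7 mm / 0.168 mm per year = 10.12 years ≈ 10 opaque zones.

10 opaque zones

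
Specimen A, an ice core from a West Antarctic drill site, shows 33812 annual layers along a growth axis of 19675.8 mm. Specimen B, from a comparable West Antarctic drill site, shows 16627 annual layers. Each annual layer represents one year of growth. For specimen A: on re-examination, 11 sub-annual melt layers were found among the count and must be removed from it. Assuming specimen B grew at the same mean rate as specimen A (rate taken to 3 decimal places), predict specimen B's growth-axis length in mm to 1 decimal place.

Specimen A: after corrections the count is 33812 − 11 = 33801 annual layers.
A: 19675.8 mm over 33801 years gives 19675.8 / 33801 ≈ 0.582 mm/year.
For B, 0.582 mm/year × 16627 years = 9676.9 mm.

9676.9 mm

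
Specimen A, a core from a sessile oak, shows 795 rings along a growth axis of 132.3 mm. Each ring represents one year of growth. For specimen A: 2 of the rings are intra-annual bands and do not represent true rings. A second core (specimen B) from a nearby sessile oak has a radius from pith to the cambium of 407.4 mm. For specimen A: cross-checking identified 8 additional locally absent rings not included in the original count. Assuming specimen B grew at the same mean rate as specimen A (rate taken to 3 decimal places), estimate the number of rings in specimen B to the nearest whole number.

2469 rings

Specimen A: after corrections the count is 795 − 2 + 8 = 801 rings.
A: Mean rate = 132.3 mm / 801 years ≈ 0.165 mm/year.
Specimen B: 407.4 mm / 0.165 mm per year = 2469.09 years ≈ 2469 rings.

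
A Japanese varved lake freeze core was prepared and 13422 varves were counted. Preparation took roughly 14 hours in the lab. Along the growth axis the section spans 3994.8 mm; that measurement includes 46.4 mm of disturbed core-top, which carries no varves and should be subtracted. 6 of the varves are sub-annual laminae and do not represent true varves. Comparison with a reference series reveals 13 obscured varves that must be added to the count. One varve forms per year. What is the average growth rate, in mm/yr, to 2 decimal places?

Correcting the raw count gives 13422 − 6 + 13 = 13429 true varves.
The growth record spans 3994.8 − 46.4 = 3948.4 mm.
Mean rate = 3948.4 mm / 13429 years ≈ 0.29 mm/yr.

0.29 mm/yr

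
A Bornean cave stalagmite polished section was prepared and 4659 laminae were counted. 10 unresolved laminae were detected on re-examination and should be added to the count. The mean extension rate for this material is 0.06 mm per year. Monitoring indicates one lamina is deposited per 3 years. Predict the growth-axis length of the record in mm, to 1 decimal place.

After corrections the count is 4659 + 10 = 4669 laminae.
Multiplying by 3 years per lamina: 4669 × 3 = 14007 years.
Length ≈ 0.06 × 14007 = 840.4 mm.

840.4 mm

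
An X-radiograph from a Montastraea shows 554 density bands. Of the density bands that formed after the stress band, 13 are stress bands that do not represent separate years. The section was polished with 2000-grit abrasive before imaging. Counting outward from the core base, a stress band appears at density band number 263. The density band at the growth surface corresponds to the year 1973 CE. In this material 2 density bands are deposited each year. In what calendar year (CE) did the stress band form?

Between density band 263 and the growth surface there are 554 − 263 = 291 density bands.
291 − 13 false = 278 true density bands after the stress band.
278 density bands at 2 per year is 278 / 2 = 139 years.
The density band at the growth surface is 1973 CE, so the stress band dates to 1973 − 139 = 1834 CE.

1834 CE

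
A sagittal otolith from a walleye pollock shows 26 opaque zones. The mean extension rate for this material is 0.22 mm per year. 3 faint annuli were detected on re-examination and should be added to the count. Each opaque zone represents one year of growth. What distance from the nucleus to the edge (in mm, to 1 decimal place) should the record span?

6.4 mm

After corrections the count is 26 + 3 = 29 opaque zones.
Length ≈ 0.22 × 29 = 6.4 mm.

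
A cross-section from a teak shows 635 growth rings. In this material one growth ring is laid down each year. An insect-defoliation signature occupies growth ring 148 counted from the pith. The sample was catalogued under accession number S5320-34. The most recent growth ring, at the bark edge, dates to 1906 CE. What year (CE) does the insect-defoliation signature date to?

The insect-defoliation signature sits at growth ring 148 from the pith, so 635 − 148 = 487 growth rings formed after it.
The growth ring at the bark edge is 1906 CE, so the insect-defoliation signature dates to 1906 − 487 = 1419 CE.

1419 CE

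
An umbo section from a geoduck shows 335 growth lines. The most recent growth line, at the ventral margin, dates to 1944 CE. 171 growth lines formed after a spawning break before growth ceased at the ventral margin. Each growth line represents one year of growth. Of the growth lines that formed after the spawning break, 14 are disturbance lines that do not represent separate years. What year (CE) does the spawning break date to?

1787 CE

171 growth lines formed after the spawning break.
171 − 14 false = 157 true growth lines after the spawning break.
The growth line at the ventral margin is 1944 CE, so the spawning break dates to 1944 − 157 = 1787 CE.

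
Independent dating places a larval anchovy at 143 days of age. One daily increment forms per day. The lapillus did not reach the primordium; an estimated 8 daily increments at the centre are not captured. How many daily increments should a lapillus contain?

135 daily increments

One daily increment per day gives 143 daily increments over 143 days.
143 − 8 missed = 135 daily increments expected in the prepared section.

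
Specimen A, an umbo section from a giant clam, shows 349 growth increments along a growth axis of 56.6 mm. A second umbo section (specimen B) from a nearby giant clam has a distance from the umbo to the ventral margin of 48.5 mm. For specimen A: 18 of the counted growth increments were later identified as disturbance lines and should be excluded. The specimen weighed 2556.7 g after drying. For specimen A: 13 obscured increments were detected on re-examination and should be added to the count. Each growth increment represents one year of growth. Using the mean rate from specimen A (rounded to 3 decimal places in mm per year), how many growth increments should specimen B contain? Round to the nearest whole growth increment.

Specimen A: true growth increment count = 349 − 18 + 13 = 344.
A: Mean rate = 56.6 mm / 344 years ≈ 0.165 mm per year.
B spans 48.5 / 0.165 = 293.94 years ≈ 294 growth increments.

294 growth increments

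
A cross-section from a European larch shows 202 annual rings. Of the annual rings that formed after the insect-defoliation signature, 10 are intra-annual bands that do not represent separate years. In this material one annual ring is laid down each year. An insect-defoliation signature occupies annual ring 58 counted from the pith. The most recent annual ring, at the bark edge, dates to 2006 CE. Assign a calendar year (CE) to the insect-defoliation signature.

1872 CE

The insect-defoliation signature sits at annual ring 58 from the pith, so 202 − 58 = 144 annual rings formed after it.
144 − 10 false = 134 true annual rings after the insect-defoliation signature.
The annual ring at the bark edge is 2006 CE, so the insect-defoliation signature dates to 2006 − 134 = 1872 CE.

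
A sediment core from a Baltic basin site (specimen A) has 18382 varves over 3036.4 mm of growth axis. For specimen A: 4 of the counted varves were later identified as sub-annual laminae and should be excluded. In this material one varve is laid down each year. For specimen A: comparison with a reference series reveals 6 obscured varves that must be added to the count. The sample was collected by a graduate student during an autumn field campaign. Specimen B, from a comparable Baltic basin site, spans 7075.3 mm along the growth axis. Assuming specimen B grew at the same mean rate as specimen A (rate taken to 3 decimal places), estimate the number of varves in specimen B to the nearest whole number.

42881 varves

Specimen A: adjusted count: 18382 − 4 + 6 = 18384 varves.
A: 3036.4 mm over 18384 years gives 3036.4 / 18384 ≈ 0.165 mm/year.
B spans 7075.3 / 0.165 = 42880.61 years ≈ 42881 varves.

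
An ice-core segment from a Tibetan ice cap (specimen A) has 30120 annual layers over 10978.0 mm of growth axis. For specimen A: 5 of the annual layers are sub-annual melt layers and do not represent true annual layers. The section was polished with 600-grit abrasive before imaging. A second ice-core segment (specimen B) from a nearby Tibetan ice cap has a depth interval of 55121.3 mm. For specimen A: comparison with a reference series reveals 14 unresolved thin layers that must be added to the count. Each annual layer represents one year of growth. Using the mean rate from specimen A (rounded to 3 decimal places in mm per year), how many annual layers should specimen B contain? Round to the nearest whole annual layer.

151432 annual layers

Specimen A: adjusted count: 30120 − 5 + 14 = 30129 annual layers.
A: 10978.0 mm over 30129 years gives 10978.0 / 30129 ≈ 0.364 mm/yr.
For B, 55121.3 / 0.364 = 151432.14 years ≈ 151432 annual layers.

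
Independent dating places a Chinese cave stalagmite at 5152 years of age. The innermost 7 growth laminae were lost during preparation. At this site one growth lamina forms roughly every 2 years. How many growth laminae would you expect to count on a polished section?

At 2 years per growth lamina, 5152 / 2 = 2576 growth laminae are expected.
2576 − 7 missed = 2569 growth laminae expected in the prepared section.

2569 growth laminae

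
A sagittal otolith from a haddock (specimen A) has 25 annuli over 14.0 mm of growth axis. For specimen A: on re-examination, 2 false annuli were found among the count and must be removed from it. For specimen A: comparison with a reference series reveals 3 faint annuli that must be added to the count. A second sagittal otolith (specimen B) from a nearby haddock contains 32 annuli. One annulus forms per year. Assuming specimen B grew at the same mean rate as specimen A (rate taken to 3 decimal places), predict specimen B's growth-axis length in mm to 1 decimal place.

17.2 mm

Specimen A: adjusted count: 25 − 2 + 3 = 26 annuli.
A: Extension rate ≈ 14.0 / 26 = 0.538 mm/yr.
B's length ≈ 0.538 × 32 = 17.2 mm.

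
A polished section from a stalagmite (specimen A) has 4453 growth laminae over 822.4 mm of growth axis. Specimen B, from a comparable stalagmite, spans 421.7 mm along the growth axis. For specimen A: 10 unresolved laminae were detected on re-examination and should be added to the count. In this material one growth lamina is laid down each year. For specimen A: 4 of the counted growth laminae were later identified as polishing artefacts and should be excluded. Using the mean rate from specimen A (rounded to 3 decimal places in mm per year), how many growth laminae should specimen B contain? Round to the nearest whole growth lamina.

Specimen A: adjusted count: 4453 − 4 + 10 = 4459 growth laminae.
A: 822.4 mm over 4459 years gives 822.4 / 4459 ≈ 0.184 mm per year.
For B, 421.7 / 0.184 = 2291.85 years ≈ 2292 growth laminae.

2292 growth laminae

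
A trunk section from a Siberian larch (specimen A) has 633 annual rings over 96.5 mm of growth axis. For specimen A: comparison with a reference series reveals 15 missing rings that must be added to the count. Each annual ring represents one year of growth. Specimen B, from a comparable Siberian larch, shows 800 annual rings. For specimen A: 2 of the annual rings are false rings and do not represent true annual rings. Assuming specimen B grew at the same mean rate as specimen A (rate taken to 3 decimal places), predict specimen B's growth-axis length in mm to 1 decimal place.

Specimen A: correcting the raw count gives 633 − 2 + 15 = 646 true annual rings.
A: 96.5 mm over 646 years gives 96.5 / 646 ≈ 0.149 mm/year.
B's length ≈ 0.149 × 800 = 119.2 mm.

119.2 mm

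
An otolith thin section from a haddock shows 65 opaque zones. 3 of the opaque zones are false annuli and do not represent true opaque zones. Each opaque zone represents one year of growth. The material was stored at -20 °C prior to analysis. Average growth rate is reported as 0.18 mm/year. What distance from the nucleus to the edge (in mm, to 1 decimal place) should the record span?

11.2 mm

Correcting the raw count gives 65 − 3 = 62 true opaque zones.
62 years at 0.18 mm/year gives 0.18 × 62 = 11.2 mm.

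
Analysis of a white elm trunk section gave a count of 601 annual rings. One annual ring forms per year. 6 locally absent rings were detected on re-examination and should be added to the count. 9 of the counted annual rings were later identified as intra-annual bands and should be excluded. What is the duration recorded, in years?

Adjusted count: 601 − 9 + 6 = 598 annual rings.
With a one-to-one annual ring periodicity this is 598 years.

598 years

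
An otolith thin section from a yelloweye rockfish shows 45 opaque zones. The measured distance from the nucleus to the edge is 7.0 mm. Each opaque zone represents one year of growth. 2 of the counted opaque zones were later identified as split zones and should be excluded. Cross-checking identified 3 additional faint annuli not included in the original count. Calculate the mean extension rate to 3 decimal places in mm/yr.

Correcting the raw count gives 45 − 2 + 3 = 46 true opaque zones.
Extension rate ≈ 7.0 / 46 = 0.152 mm/yr.

0.152 mm/yr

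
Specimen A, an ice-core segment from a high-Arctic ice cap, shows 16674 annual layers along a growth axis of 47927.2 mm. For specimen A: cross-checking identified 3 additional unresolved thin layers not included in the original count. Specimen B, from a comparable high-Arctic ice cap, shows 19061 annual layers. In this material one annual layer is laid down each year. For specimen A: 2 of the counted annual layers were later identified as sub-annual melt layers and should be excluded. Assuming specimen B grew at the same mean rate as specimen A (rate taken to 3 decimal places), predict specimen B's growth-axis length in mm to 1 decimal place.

Specimen A: true annual layer count = 16674 − 2 + 3 = 16675.
A: Extension rate ≈ 47927.2 / 16675 = 2.874 mm/yr.
Length of B = 2.874 × 19061 = 54781.3 mm.

54781.3 mm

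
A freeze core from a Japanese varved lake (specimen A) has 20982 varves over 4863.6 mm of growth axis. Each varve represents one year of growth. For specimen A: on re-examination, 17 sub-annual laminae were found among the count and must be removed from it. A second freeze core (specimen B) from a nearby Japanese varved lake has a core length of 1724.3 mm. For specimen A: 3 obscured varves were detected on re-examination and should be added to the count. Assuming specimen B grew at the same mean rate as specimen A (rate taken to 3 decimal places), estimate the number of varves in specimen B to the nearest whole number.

Specimen A: correcting the raw count gives 20982 − 17 + 3 = 20968 true varves.
A: 4863.6 mm over 20968 years gives 4863.6 / 20968 ≈ 0.232 mm/yr.
B spans 1724.3 / 0.232 = 7432.33 years ≈ 7432 varves.

7432 varves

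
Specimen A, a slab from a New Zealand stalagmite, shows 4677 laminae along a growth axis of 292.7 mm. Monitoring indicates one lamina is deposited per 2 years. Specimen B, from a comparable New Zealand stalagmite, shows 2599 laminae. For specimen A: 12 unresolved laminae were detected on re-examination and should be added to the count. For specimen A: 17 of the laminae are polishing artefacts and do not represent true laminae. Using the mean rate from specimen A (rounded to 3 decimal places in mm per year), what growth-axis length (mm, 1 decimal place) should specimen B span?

Specimen A: correcting the raw count gives 4677 − 17 + 12 = 4672 true laminae.
Specimen A: multiplying by 2 years per lamina: 4672 × 2 = 9344 years.
A: Extension rate ≈ 292.7 / 9344 = 0.031 mm/year.
Specimen B: 2599 laminae at 2 years each span 2599 × 2 = 5198 years. Length of B = 0.031 × 5198 = 161.1 mm.

161.1 mm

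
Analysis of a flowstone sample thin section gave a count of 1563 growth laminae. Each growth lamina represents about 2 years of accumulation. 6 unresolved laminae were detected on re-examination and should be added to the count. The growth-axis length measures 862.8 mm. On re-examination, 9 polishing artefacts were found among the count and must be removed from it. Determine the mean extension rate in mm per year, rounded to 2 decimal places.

0.28 mm per year

True growth lamina count = 1563 − 9 + 6 = 1560.
At 2 years per growth lamina, 1560 × 2 = 3120 years.
862.8 mm over 3120 years gives 862.8 / 3120 ≈ 0.28 mm per year.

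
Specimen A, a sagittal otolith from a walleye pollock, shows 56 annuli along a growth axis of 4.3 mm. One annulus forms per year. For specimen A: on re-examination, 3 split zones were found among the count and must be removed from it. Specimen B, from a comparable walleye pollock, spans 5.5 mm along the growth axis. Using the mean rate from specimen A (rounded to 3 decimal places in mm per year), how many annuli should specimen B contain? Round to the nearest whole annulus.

68 annuli

Specimen A: true annulus count = 56 − 3 = 53.
A: Extension rate ≈ 4.3 / 53 = 0.081 mm/year.
B spans 5.5 / 0.081 = 67.90 years ≈ 68 annuli.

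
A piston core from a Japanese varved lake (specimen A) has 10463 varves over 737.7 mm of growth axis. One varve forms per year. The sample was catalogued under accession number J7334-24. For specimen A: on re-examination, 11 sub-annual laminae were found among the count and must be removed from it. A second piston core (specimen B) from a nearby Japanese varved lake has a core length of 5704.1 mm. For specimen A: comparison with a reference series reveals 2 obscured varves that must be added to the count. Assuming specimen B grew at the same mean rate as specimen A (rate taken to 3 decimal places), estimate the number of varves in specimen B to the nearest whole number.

Specimen A: true varve count = 10463 − 11 + 2 = 10454.
A: 737.7 mm over 10454 years gives 737.7 / 10454 ≈ 0.071 mm/year.
Specimen B: 5704.1 mm / 0.071 mm per year = 80339.44 years ≈ 80339 varves.

80339 varves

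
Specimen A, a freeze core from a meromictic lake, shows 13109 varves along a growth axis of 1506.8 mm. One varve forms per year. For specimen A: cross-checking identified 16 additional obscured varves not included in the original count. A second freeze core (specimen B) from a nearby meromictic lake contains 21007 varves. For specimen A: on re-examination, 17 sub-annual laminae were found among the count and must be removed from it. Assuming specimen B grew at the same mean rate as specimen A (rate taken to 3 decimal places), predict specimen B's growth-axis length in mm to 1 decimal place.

2415.8 mm

Specimen A: adjusted count: 13109 − 17 + 16 = 13108 varves.
A: Extension rate ≈ 1506.8 / 13108 = 0.115 mm/year.
Length of B = 0.115 × 21007 = 2415.8 mm.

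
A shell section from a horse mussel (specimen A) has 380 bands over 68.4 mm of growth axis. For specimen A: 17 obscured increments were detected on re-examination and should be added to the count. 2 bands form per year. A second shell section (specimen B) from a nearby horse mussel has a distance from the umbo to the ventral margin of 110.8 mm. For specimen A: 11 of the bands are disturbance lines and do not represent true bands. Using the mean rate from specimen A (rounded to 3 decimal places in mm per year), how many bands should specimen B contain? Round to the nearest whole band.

626 bands

Specimen A: correcting the raw count gives 380 − 11 + 17 = 386 true bands.
Specimen A: with 2 bands per year, 386 / 2 = 193 years.
A: Extension rate ≈ 68.4 / 193 = 0.354 mm/yr.
For B, 110.8 / 0.354 = 312.99 years; at 2 bands per year that is 312.99 × 2 ≈ 626 bands.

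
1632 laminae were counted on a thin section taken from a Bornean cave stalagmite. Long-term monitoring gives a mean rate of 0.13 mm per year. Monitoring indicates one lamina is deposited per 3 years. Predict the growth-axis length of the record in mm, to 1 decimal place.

636.5 mm

1632 laminae at 3 years each span 1632 × 3 = 4896 years.
Length ≈ 0.13 × 4896 = 636.5 mm.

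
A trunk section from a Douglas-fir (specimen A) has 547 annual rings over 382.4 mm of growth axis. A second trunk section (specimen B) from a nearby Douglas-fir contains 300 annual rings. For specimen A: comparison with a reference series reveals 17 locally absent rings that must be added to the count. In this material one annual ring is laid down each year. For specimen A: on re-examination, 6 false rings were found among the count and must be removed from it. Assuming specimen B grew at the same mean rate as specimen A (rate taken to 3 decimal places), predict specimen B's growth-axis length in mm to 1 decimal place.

205.5 mm

Specimen A: correcting the raw count gives 547 − 6 + 17 = 558 true annual rings.
A: Extension rate ≈ 382.4 / 558 = 0.685 mm per year.
Length of B = 0.685 × 300 = 205.5 mm.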